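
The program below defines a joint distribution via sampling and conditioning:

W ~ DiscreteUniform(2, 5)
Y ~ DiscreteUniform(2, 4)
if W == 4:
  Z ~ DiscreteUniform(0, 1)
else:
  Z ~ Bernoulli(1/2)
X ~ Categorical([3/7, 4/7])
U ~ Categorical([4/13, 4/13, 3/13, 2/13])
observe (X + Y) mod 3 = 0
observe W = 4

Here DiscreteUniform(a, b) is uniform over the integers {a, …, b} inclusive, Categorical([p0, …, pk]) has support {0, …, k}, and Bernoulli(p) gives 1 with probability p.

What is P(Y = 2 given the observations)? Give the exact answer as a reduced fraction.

Enumerate traces; 16 have nonzero weight after conditioning:
  (W=4, Y=2, Z=0, X=1, U=0) weight 2/273
  (W=4, Y=2, Z=0, X=1, U=1) weight 2/273
  (W=4, Y=2, Z=0, X=1, U=2) weight 1/182
  (W=4, Y=2, Z=0, X=1, U=3) weight 1/273
  (W=4, Y=2, Z=1, X=1, U=0) weight 2/273
  (W=4, Y=2, Z=1, X=1, U=1) weight 2/273
  (W=4, Y=2, Z=1, X=1, U=2) weight 1/182
  (W=4, Y=2, Z=1, X=1, U=3) weight 1/273
  (W=4, Y=3, Z=0, X=0, U=0) weight 1/182
  … 7 more
Group by Y:
  weight(Y=2) = 1/21
  weight(Y=3) = 1/28
Total weight = 1/21 + 1/28 = 1/12
P(Y=2 | obs) = 1/21 / 1/12 = 4/7
P(Y=3 | obs) = 1/28 / 1/12 = 3/7

P(Y = 2 | obs) = 4/7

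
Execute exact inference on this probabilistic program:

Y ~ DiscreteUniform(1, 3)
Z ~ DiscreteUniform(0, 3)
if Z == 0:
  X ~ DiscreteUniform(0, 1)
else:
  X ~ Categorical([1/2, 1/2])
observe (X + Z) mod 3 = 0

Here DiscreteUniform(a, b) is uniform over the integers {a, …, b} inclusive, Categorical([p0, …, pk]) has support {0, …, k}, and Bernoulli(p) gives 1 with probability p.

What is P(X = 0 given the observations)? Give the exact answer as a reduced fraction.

P(X = 0 | obs) = 2/3

Enumerate traces; 9 have nonzero weight after conditioning:
  (Y=1, Z=0, X=0) weight 1/24
  (Y=1, Z=2, X=1) weight 1/24
  (Y=1, Z=3, X=0) weight 1/24
  (Y=2, Z=0, X=0) weight 1/24
  (Y=2, Z=2, X=1) weight 1/24
  (Y=2, Z=3, X=0) weight 1/24
  (Y=3, Z=0, X=0) weight 1/24
  (Y=3, Z=2, X=1) weight 1/24
  … 1 more
Group by X:
  weight(X=0) = 1/4
  weight(X=1) = 1/8
Total weight = 1/4 + 1/8 = 3/8
P(X=0 | obs) = 1/4 / 3/8 = 2/3
P(X=1 | obs) = 1/8 / 3/8 = 1/3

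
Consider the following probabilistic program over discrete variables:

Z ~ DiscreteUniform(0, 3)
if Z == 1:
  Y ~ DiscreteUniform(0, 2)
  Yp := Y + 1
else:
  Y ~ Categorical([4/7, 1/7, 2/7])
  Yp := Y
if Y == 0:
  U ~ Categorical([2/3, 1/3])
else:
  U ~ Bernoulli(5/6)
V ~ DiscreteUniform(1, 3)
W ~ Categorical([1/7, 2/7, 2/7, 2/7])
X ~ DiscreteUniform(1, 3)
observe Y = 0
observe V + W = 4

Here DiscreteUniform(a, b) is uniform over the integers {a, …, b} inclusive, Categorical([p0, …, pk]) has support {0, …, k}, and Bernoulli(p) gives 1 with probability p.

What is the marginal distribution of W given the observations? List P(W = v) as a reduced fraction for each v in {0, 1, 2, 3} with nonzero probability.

P(W=1) = 1/3, P(W=2) = 1/3, P(W=3) = 1/3

Enumerate traces; 72 have nonzero weight after conditioning:
  (Z=0, Y=0, U=0, V=1, W=3, X=1) weight 4/1323
  (Z=0, Y=0, U=0, V=1, W=3, X=2) weight 4/1323
  (Z=0, Y=0, U=0, V=1, W=3, X=3) weight 4/1323
  (Z=0, Y=0, U=0, V=2, W=2, X=1) weight 4/1323
  (Z=0, Y=0, U=0, V=2, W=2, X=2) weight 4/1323
  (Z=0, Y=0, U=0, V=2, W=2, X=3) weight 4/1323
  (Z=0, Y=0, U=0, V=3, W=1, X=1) weight 4/1323
  (Z=0, Y=0, U=0, V=3, W=1, X=2) weight 4/1323
  … 64 more
Group by W:
  weight(W=1) = 43/882
  weight(W=2) = 43/882
  weight(W=3) = 43/882
Total weight = 43/882 + 43/882 + 43/882 = 43/294
P(W=1 | obs) = 43/882 / 43/294 = 1/3
P(W=2 | obs) = 43/882 / 43/294 = 1/3
P(W=3 | obs) = 43/882 / 43/294 = 1/3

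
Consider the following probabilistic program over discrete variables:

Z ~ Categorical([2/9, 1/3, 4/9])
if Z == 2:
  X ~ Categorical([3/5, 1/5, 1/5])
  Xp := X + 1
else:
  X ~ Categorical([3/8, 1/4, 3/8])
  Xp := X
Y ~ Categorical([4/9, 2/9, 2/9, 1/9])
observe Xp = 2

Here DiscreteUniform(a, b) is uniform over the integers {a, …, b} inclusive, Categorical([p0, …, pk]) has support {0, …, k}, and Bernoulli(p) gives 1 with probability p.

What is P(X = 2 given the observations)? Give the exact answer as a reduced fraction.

Enumerate traces; 12 have nonzero weight after conditioning:
  (Z=0, X=2, Y=0) weight 1/27
  (Z=0, X=2, Y=1) weight 1/54
  (Z=0, X=2, Y=2) weight 1/54
  (Z=0, X=2, Y=3) weight 1/108
  (Z=1, X=2, Y=0) weight 1/18
  (Z=1, X=2, Y=1) weight 1/36
  (Z=1, X=2, Y=2) weight 1/36
  (Z=1, X=2, Y=3) weight 1/72
  (Z=2, X=1, Y=0) weight 16/405
  … 3 more
Group by X:
  weight(X=1) = 4/45
  weight(X=2) = 5/24
Total weight = 4/45 + 5/24 = 107/360
P(X=1 | obs) = 4/45 / 107/360 = 32/107
P(X=2 | obs) = 5/24 / 107/360 = 75/107

P(X = 2 | obs) = 75/107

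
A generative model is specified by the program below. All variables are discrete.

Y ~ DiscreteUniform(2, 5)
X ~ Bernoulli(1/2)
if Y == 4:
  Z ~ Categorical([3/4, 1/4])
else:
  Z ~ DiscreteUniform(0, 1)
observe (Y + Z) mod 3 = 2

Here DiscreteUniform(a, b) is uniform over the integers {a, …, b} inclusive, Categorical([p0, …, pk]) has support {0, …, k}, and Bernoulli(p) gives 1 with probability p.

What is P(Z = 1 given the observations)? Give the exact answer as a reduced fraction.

Enumerate traces; 6 have nonzero weight after conditioning:
  (Y=2, X=0, Z=0) weight 1/16
  (Y=2, X=1, Z=0) weight 1/16
  (Y=4, X=0, Z=1) weight 1/32
  (Y=4, X=1, Z=1) weight 1/32
  (Y=5, X=0, Z=0) weight 1/16
  (Y=5, X=1, Z=0) weight 1/16
Group by Z:
  weight(Z=0) = 1/4
  weight(Z=1) = 1/16
Total weight = 1/4 + 1/16 = 5/16
P(Z=0 | obs) = 1/4 / 5/16 = 4/5
P(Z=1 | obs) = 1/16 / 5/16 = 1/5

P(Z = 1 | obs) = 1/5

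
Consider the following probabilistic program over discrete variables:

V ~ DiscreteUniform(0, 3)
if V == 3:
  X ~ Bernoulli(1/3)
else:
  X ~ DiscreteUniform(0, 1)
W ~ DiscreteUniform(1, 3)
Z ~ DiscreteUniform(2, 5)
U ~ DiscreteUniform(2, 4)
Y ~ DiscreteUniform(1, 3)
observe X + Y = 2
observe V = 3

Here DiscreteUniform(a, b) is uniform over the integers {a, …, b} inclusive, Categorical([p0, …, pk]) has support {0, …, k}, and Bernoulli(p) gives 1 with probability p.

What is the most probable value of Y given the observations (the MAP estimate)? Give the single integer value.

argmax_v P(Y = v | obs) = 2

Enumerate traces; 72 have nonzero weight after conditioning:
  (V=3, X=0, W=1, Z=2, U=2, Y=2) weight 1/648
  (V=3, X=0, W=1, Z=2, U=3, Y=2) weight 1/648
  (V=3, X=0, W=1, Z=2, U=4, Y=2) weight 1/648
  (V=3, X=0, W=1, Z=3, U=2, Y=2) weight 1/648
  (V=3, X=0, W=1, Z=3, U=3, Y=2) weight 1/648
  (V=3, X=0, W=1, Z=3, U=4, Y=2) weight 1/648
  (V=3, X=0, W=1, Z=4, U=2, Y=2) weight 1/648
  (V=3, X=0, W=1, Z=4, U=3, Y=2) weight 1/648
  (V=3, X=1, W=1, Z=2, U=2, Y=1) weight 1/1296
  … 63 more
Group by Y:
  weight(Y=1) = 1/36
  weight(Y=2) = 1/18
Total weight = 1/36 + 1/18 = 1/12
P(Y=1 | obs) = 1/36 / 1/12 = 1/3
P(Y=2 | obs) = 1/18 / 1/12 = 2/3
argmax = 2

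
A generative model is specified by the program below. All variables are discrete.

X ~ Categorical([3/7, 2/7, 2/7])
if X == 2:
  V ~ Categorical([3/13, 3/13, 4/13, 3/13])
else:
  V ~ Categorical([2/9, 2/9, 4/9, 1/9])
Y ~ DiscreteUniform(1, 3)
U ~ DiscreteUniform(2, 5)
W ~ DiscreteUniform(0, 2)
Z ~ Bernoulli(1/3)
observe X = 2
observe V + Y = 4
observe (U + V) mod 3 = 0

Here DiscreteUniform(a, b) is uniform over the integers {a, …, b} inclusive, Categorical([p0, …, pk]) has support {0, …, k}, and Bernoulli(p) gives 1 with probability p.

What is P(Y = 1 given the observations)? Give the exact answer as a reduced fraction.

Enumerate traces; 24 have nonzero weight after conditioning:
  (X=2, V=1, Y=3, U=2, W=0, Z=0) weight 1/819
  (X=2, V=1, Y=3, U=2, W=0, Z=1) weight 1/1638
  (X=2, V=1, Y=3, U=2, W=1, Z=0) weight 1/819
  (X=2, V=1, Y=3, U=2, W=1, Z=1) weight 1/1638
  (X=2, V=1, Y=3, U=2, W=2, Z=0) weight 1/819
  (X=2, V=1, Y=3, U=2, W=2, Z=1) weight 1/1638
  (X=2, V=1, Y=3, U=5, W=0, Z=0) weight 1/819
  (X=2, V=1, Y=3, U=5, W=0, Z=1) weight 1/1638
  (X=2, V=2, Y=2, U=4, W=0, Z=0) weight 4/2457
  (X=2, V=3, Y=1, U=3, W=0, Z=0) weight 1/819
  … 14 more
Group by Y:
  weight(Y=1) = 1/182
  weight(Y=2) = 2/273
  weight(Y=3) = 1/91
Total weight = 1/182 + 2/273 + 1/91 = 1/42
P(Y=1 | obs) = 1/182 / 1/42 = 3/13
P(Y=2 | obs) = 2/273 / 1/42 = 4/13
P(Y=3 | obs) = 1/91 / 1/42 = 6/13

P(Y = 1 | obs) = 3/13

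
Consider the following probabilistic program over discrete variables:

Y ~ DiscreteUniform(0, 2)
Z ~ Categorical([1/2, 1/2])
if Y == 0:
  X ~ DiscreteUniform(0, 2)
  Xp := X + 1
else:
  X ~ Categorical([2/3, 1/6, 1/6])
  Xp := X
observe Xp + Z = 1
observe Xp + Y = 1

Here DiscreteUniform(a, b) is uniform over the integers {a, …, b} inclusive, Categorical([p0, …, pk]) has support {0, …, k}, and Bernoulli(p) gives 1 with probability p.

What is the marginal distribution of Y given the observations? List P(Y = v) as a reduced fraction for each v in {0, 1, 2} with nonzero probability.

P(Y=0) = 1/3, P(Y=1) = 2/3

Enumerate traces; 2 have nonzero weight after conditioning:
  (Y=0, Z=0, X=0) weight 1/18
  (Y=1, Z=1, X=0) weight 1/9
Group by Y:
  weight(Y=0) = 1/18
  weight(Y=1) = 1/9
Total weight = 1/18 + 1/9 = 1/6
P(Y=0 | obs) = 1/18 / 1/6 = 1/3
P(Y=1 | obs) = 1/9 / 1/6 = 2/3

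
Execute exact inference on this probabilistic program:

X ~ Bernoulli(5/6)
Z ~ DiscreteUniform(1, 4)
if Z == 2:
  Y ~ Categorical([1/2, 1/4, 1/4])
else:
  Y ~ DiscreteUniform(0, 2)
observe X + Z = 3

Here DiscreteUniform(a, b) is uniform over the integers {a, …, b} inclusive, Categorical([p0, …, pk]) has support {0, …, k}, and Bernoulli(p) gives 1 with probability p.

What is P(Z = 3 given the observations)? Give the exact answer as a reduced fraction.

P(Z = 3 | obs) = 1/6

Enumerate traces; 6 have nonzero weight after conditioning:
  (X=0, Z=3, Y=0) weight 1/72
  (X=0, Z=3, Y=1) weight 1/72
  (X=0, Z=3, Y=2) weight 1/72
  (X=1, Z=2, Y=0) weight 5/48
  (X=1, Z=2, Y=1) weight 5/96
  (X=1, Z=2, Y=2) weight 5/96
Group by Z:
  weight(Z=2) = 5/24
  weight(Z=3) = 1/24
Total weight = 5/24 + 1/24 = 1/4
P(Z=2 | obs) = 5/24 / 1/4 = 5/6
P(Z=3 | obs) = 1/24 / 1/4 = 1/6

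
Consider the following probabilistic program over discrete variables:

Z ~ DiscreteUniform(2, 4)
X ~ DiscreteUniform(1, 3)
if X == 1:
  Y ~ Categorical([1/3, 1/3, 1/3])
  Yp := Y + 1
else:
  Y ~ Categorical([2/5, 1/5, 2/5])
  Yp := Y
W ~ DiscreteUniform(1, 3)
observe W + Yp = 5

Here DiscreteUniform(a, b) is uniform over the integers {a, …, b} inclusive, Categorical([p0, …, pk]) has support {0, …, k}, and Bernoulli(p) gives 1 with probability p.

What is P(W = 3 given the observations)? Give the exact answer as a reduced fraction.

Enumerate traces; 12 have nonzero weight after conditioning:
  (Z=2, X=1, Y=1, W=3) weight 1/81
  (Z=2, X=1, Y=2, W=2) weight 1/81
  (Z=2, X=2, Y=2, W=3) weight 2/135
  (Z=2, X=3, Y=2, W=3) weight 2/135
  (Z=3, X=1, Y=1, W=3) weight 1/81
  (Z=3, X=1, Y=2, W=2) weight 1/81
  (Z=3, X=2, Y=2, W=3) weight 2/135
  (Z=3, X=3, Y=2, W=3) weight 2/135
  … 4 more
Group by W:
  weight(W=2) = 1/27
  weight(W=3) = 17/135
Total weight = 1/27 + 17/135 = 22/135
P(W=2 | obs) = 1/27 / 22/135 = 5/22
P(W=3 | obs) = 17/135 / 22/135 = 17/22

P(W = 3 | obs) = 17/22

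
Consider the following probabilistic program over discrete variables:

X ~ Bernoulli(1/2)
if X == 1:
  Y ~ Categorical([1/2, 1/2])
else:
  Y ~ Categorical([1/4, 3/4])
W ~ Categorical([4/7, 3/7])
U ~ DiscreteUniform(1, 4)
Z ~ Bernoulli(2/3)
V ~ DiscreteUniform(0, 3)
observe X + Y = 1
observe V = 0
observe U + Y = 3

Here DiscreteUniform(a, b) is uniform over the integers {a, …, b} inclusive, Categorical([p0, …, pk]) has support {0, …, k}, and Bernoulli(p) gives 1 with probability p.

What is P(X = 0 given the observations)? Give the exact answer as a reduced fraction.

Enumerate traces; 8 have nonzero weight after conditioning:
  (X=0, Y=1, W=0, U=2, Z=0, V=0) weight 1/224
  (X=0, Y=1, W=0, U=2, Z=1, V=0) weight 1/112
  (X=0, Y=1, W=1, U=2, Z=0, V=0) weight 3/896
  (X=0, Y=1, W=1, U=2, Z=1, V=0) weight 3/448
  (X=1, Y=0, W=0, U=3, Z=0, V=0) weight 1/336
  (X=1, Y=0, W=0, U=3, Z=1, V=0) weight 1/168
  (X=1, Y=0, W=1, U=3, Z=0, V=0) weight 1/448
  (X=1, Y=0, W=1, U=3, Z=1, V=0) weight 1/224
Group by X:
  weight(X=0) = 3/128
  weight(X=1) = 1/64
Total weight = 3/128 + 1/64 = 5/128
P(X=0 | obs) = 3/128 / 5/128 = 3/5
P(X=1 | obs) = 1/64 / 5/128 = 2/5

P(X = 0 | obs) = 3/5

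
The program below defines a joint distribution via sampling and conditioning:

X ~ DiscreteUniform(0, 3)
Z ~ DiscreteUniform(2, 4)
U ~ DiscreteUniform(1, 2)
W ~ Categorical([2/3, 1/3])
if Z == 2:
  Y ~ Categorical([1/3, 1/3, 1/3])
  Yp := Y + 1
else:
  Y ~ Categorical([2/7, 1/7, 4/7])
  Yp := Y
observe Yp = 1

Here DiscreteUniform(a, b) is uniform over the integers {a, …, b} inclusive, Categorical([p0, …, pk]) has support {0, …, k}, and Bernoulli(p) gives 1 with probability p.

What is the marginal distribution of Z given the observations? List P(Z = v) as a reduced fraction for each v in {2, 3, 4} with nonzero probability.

Enumerate traces; 48 have nonzero weight after conditioning:
  (X=0, Z=2, U=1, W=0, Y=0) weight 1/108
  (X=0, Z=2, U=1, W=1, Y=0) weight 1/216
  (X=0, Z=2, U=2, W=0, Y=0) weight 1/108
  (X=0, Z=2, U=2, W=1, Y=0) weight 1/216
  (X=0, Z=3, U=1, W=0, Y=1) weight 1/252
  (X=0, Z=3, U=1, W=1, Y=1) weight 1/504
  (X=0, Z=3, U=2, W=0, Y=1) weight 1/252
  (X=0, Z=3, U=2, W=1, Y=1) weight 1/504
  (X=0, Z=4, U=1, W=0, Y=1) weight 1/252
  … 39 more
Group by Z:
  weight(Z=2) = 1/9
  weight(Z=3) = 1/21
  weight(Z=4) = 1/21
Total weight = 1/9 + 1/21 + 1/21 = 13/63
P(Z=2 | obs) = 1/9 / 13/63 = 7/13
P(Z=3 | obs) = 1/21 / 13/63 = 3/13
P(Z=4 | obs) = 1/21 / 13/63 = 3/13

P(Z=2) = 7/13, P(Z=3) = 3/13, P(Z=4) = 3/13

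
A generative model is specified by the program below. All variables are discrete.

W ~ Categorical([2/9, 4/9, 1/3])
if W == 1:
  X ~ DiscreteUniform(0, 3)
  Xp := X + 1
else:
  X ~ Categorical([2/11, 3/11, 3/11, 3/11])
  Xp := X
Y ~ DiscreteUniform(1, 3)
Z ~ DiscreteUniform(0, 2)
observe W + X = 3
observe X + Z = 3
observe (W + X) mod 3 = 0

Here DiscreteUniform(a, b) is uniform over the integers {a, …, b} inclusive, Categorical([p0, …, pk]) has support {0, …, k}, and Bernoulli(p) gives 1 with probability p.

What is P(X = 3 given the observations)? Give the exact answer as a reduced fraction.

P(X = 3 | obs) = 3/13

Enumerate traces; 9 have nonzero weight after conditioning:
  (W=0, X=3, Y=1, Z=0) weight 2/297
  (W=0, X=3, Y=2, Z=0) weight 2/297
  (W=0, X=3, Y=3, Z=0) weight 2/297
  (W=1, X=2, Y=1, Z=1) weight 1/81
  (W=1, X=2, Y=2, Z=1) weight 1/81
  (W=1, X=2, Y=3, Z=1) weight 1/81
  (W=2, X=1, Y=1, Z=2) weight 1/99
  (W=2, X=1, Y=2, Z=2) weight 1/99
  … 1 more
Group by X:
  weight(X=1) = 1/33
  weight(X=2) = 1/27
  weight(X=3) = 2/99
Total weight = 1/33 + 1/27 + 2/99 = 26/297
P(X=1 | obs) = 1/33 / 26/297 = 9/26
P(X=2 | obs) = 1/27 / 26/297 = 11/26
P(X=3 | obs) = 2/99 / 26/297 = 3/13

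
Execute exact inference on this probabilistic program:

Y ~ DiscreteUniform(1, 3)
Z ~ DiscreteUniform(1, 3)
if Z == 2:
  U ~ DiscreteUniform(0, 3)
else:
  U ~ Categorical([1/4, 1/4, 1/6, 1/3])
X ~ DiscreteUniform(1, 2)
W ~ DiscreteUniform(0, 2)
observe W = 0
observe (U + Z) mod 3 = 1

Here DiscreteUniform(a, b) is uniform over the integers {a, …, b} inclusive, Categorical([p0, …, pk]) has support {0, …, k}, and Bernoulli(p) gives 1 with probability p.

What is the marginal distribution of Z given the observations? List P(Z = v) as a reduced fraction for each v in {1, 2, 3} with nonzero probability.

P(Z=1) = 7/13, P(Z=2) = 3/13, P(Z=3) = 3/13

Enumerate traces; 24 have nonzero weight after conditioning:
  (Y=1, Z=1, U=0, X=1, W=0) weight 1/216
  (Y=1, Z=1, U=0, X=2, W=0) weight 1/216
  (Y=1, Z=1, U=3, X=1, W=0) weight 1/162
  (Y=1, Z=1, U=3, X=2, W=0) weight 1/162
  (Y=1, Z=2, U=2, X=1, W=0) weight 1/216
  (Y=1, Z=2, U=2, X=2, W=0) weight 1/216
  (Y=1, Z=3, U=1, X=1, W=0) weight 1/216
  (Y=1, Z=3, U=1, X=2, W=0) weight 1/216
  … 16 more
Group by Z:
  weight(Z=1) = 7/108
  weight(Z=2) = 1/36
  weight(Z=3) = 1/36
Total weight = 7/108 + 1/36 + 1/36 = 13/108
P(Z=1 | obs) = 7/108 / 13/108 = 7/13
P(Z=2 | obs) = 1/36 / 13/108 = 3/13
P(Z=3 | obs) = 1/36 / 13/108 = 3/13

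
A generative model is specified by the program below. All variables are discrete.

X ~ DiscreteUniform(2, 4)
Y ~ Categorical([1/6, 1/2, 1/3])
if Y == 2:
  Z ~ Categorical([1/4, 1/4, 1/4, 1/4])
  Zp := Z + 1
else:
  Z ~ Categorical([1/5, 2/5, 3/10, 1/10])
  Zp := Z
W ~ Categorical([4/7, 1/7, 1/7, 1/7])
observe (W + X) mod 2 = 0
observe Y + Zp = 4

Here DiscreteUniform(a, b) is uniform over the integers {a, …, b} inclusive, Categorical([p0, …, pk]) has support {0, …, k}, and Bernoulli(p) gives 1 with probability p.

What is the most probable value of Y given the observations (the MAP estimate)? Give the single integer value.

argmax_v P(Y = v | obs) = 2

Enumerate traces; 12 have nonzero weight after conditioning:
  (X=2, Y=1, Z=3, W=0) weight 1/105
  (X=2, Y=1, Z=3, W=2) weight 1/420
  (X=2, Y=2, Z=1, W=0) weight 1/63
  (X=2, Y=2, Z=1, W=2) weight 1/252
  (X=3, Y=1, Z=3, W=1) weight 1/420
  (X=3, Y=1, Z=3, W=3) weight 1/420
  (X=3, Y=2, Z=1, W=1) weight 1/252
  (X=3, Y=2, Z=1, W=3) weight 1/252
  … 4 more
Group by Y:
  weight(Y=1) = 1/35
  weight(Y=2) = 1/21
Total weight = 1/35 + 1/21 = 8/105
P(Y=1 | obs) = 1/35 / 8/105 = 3/8
P(Y=2 | obs) = 1/21 / 8/105 = 5/8
argmax = 2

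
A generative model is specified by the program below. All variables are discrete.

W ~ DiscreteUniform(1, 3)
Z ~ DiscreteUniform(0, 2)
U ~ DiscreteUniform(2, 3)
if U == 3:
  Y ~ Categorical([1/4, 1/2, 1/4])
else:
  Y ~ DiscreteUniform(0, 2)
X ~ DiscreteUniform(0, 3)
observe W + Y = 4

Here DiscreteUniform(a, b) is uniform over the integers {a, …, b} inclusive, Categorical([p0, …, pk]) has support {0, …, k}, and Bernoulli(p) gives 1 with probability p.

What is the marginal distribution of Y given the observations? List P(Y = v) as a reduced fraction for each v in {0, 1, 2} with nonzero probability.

Enumerate traces; 48 have nonzero weight after conditioning:
  (W=2, Z=0, U=2, Y=2, X=0) weight 1/216
  (W=2, Z=0, U=2, Y=2, X=1) weight 1/216
  (W=2, Z=0, U=2, Y=2, X=2) weight 1/216
  (W=2, Z=0, U=2, Y=2, X=3) weight 1/216
  (W=2, Z=0, U=3, Y=2, X=0) weight 1/288
  (W=2, Z=0, U=3, Y=2, X=1) weight 1/288
  (W=2, Z=0, U=3, Y=2, X=2) weight 1/288
  (W=2, Z=0, U=3, Y=2, X=3) weight 1/288
  (W=3, Z=0, U=2, Y=1, X=0) weight 1/216
  … 39 more
Group by Y:
  weight(Y=1) = 5/36
  weight(Y=2) = 7/72
Total weight = 5/36 + 7/72 = 17/72
P(Y=1 | obs) = 5/36 / 17/72 = 10/17
P(Y=2 | obs) = 7/72 / 17/72 = 7/17

P(Y=1) = 10/17, P(Y=2) = 7/17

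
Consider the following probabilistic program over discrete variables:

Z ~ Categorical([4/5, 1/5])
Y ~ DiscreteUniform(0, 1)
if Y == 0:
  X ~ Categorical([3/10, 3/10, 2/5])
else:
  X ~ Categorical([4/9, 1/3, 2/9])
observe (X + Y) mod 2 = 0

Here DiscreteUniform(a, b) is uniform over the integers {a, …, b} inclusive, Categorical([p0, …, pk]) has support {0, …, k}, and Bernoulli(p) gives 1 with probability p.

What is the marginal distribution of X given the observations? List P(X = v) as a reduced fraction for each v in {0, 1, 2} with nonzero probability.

P(X=0) = 9/31, P(X=1) = 10/31, P(X=2) = 12/31

Enumerate traces; 6 have nonzero weight after conditioning:
  (Z=0, Y=0, X=0) weight 3/25
  (Z=0, Y=0, X=2) weight 4/25
  (Z=0, Y=1, X=1) weight 2/15
  (Z=1, Y=0, X=0) weight 3/100
  (Z=1, Y=0, X=2) weight 1/25
  (Z=1, Y=1, X=1) weight 1/30
Group by X:
  weight(X=0) = 3/20
  weight(X=1) = 1/6
  weight(X=2) = 1/5
Total weight = 3/20 + 1/6 + 1/5 = 31/60
P(X=0 | obs) = 3/20 / 31/60 = 9/31
P(X=1 | obs) = 1/6 / 31/60 = 10/31
P(X=2 | obs) = 1/5 / 31/60 = 12/31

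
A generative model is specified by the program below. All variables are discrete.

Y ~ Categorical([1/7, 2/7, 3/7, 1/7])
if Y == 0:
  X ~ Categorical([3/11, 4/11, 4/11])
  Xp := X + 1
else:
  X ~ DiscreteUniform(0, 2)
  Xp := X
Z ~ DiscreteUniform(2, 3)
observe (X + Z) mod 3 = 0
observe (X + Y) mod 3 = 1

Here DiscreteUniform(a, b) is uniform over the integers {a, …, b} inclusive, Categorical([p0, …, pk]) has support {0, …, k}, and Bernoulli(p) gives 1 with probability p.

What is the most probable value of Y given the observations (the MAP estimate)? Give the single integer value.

Enumerate traces; 3 have nonzero weight after conditioning:
  (Y=0, X=1, Z=2) weight 2/77
  (Y=1, X=0, Z=3) weight 1/21
  (Y=3, X=1, Z=2) weight 1/42
Group by Y:
  weight(Y=0) = 2/77
  weight(Y=1) = 1/21
  weight(Y=3) = 1/42
Total weight = 2/77 + 1/21 + 1/42 = 15/154
P(Y=0 | obs) = 2/77 / 15/154 = 4/15
P(Y=1 | obs) = 1/21 / 15/154 = 22/45
P(Y=3 | obs) = 1/42 / 15/154 = 11/45
argmax = 1

argmax_v P(Y = v | obs) = 1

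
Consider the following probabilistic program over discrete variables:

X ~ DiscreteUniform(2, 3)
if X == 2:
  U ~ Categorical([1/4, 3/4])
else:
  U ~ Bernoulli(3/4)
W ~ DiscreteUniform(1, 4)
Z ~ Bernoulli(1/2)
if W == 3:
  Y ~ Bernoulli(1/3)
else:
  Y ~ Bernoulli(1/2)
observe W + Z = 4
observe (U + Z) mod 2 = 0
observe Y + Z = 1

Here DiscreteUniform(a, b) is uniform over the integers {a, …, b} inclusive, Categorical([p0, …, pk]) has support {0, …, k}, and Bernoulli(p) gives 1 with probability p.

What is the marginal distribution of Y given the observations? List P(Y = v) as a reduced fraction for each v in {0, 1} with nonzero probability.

Enumerate traces; 4 have nonzero weight after conditioning:
  (X=2, U=0, W=4, Z=0, Y=1) weight 1/128
  (X=2, U=1, W=3, Z=1, Y=0) weight 1/32
  (X=3, U=0, W=4, Z=0, Y=1) weight 1/128
  (X=3, U=1, W=3, Z=1, Y=0) weight 1/32
Group by Y:
  weight(Y=0) = 1/16
  weight(Y=1) = 1/64
Total weight = 1/16 + 1/64 = 5/64
P(Y=0 | obs) = 1/16 / 5/64 = 4/5
P(Y=1 | obs) = 1/64 / 5/64 = 1/5

P(Y=0) = 4/5, P(Y=1) = 1/5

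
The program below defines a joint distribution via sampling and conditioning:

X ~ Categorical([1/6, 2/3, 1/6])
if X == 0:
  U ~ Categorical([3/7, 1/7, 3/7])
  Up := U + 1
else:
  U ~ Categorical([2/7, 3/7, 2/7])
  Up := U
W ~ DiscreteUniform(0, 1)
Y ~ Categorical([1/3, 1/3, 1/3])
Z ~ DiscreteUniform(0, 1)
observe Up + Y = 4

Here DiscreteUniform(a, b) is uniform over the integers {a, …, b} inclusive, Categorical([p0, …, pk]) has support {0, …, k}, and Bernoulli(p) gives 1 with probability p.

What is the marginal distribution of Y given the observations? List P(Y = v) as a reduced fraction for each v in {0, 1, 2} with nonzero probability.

Enumerate traces; 16 have nonzero weight after conditioning:
  (X=0, U=1, W=0, Y=2, Z=0) weight 1/504
  (X=0, U=1, W=0, Y=2, Z=1) weight 1/504
  (X=0, U=1, W=1, Y=2, Z=0) weight 1/504
  (X=0, U=1, W=1, Y=2, Z=1) weight 1/504
  (X=0, U=2, W=0, Y=1, Z=0) weight 1/168
  (X=0, U=2, W=0, Y=1, Z=1) weight 1/168
  (X=0, U=2, W=1, Y=1, Z=0) weight 1/168
  (X=0, U=2, W=1, Y=1, Z=1) weight 1/168
  … 8 more
Group by Y:
  weight(Y=1) = 1/42
  weight(Y=2) = 11/126
Total weight = 1/42 + 11/126 = 1/9
P(Y=1 | obs) = 1/42 / 1/9 = 3/14
P(Y=2 | obs) = 11/126 / 1/9 = 11/14

P(Y=1) = 3/14, P(Y=2) = 11/14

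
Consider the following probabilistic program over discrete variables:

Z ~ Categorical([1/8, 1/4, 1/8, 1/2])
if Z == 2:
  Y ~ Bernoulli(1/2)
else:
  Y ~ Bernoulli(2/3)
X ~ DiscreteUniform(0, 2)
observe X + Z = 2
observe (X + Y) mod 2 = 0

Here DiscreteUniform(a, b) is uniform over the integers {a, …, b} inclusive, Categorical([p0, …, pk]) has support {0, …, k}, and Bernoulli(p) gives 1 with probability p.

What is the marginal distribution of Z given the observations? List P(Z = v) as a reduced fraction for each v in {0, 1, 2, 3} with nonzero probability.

P(Z=0) = 2/13, P(Z=1) = 8/13, P(Z=2) = 3/13

Enumerate traces; 3 have nonzero weight after conditioning:
  (Z=0, Y=0, X=2) weight 1/72
  (Z=1, Y=1, X=1) weight 1/18
  (Z=2, Y=0, X=0) weight 1/48
Group by Z:
  weight(Z=0) = 1/72
  weight(Z=1) = 1/18
  weight(Z=2) = 1/48
Total weight = 1/72 + 1/18 + 1/48 = 13/144
P(Z=0 | obs) = 1/72 / 13/144 = 2/13
P(Z=1 | obs) = 1/18 / 13/144 = 8/13
P(Z=2 | obs) = 1/48 / 13/144 = 3/13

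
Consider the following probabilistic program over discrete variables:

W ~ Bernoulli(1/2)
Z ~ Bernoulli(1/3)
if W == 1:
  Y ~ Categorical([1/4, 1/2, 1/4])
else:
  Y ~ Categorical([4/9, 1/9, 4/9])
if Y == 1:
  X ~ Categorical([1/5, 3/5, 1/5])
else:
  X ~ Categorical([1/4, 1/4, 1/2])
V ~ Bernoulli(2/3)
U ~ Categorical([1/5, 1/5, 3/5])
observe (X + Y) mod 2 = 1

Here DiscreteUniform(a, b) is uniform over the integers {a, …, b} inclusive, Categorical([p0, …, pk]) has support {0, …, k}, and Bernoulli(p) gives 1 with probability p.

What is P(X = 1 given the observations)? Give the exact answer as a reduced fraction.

P(X = 1 | obs) = 125/213

Enumerate traces; 96 have nonzero weight after conditioning:
  (W=0, Z=0, Y=0, X=1, V=0, U=0) weight 1/405
  (W=0, Z=0, Y=0, X=1, V=0, U=1) weight 1/405
  (W=0, Z=0, Y=0, X=1, V=0, U=2) weight 1/135
  (W=0, Z=0, Y=0, X=1, V=1, U=0) weight 2/405
  (W=0, Z=0, Y=0, X=1, V=1, U=1) weight 2/405
  (W=0, Z=0, Y=0, X=1, V=1, U=2) weight 2/135
  (W=0, Z=0, Y=1, X=0, V=0, U=0) weight 1/2025
  (W=0, Z=0, Y=1, X=0, V=0, U=1) weight 1/2025
  (W=0, Z=0, Y=1, X=2, V=0, U=0) weight 1/2025
  … 87 more
Group by X:
  weight(X=0) = 11/180
  weight(X=1) = 25/144
  weight(X=2) = 11/180
Total weight = 11/180 + 25/144 + 11/180 = 71/240
P(X=0 | obs) = 11/180 / 71/240 = 44/213
P(X=1 | obs) = 25/144 / 71/240 = 125/213
P(X=2 | obs) = 11/180 / 71/240 = 44/213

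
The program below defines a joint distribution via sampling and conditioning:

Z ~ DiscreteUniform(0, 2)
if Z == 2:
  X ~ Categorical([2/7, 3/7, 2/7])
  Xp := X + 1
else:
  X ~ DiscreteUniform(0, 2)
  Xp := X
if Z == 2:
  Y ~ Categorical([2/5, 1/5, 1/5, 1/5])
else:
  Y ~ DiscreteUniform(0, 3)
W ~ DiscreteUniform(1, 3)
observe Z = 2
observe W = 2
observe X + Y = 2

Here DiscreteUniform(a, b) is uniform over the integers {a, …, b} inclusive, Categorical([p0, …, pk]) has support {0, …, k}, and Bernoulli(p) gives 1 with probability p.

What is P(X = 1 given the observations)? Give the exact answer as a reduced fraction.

P(X = 1 | obs) = 1/3

Enumerate traces; 3 have nonzero weight after conditioning:
  (Z=2, X=0, Y=2, W=2) weight 2/315
  (Z=2, X=1, Y=1, W=2) weight 1/105
  (Z=2, X=2, Y=0, W=2) weight 4/315
Group by X:
  weight(X=0) = 2/315
  weight(X=1) = 1/105
  weight(X=2) = 4/315
Total weight = 2/315 + 1/105 + 4/315 = 1/35
P(X=0 | obs) = 2/315 / 1/35 = 2/9
P(X=1 | obs) = 1/105 / 1/35 = 1/3
P(X=2 | obs) = 4/315 / 1/35 = 4/9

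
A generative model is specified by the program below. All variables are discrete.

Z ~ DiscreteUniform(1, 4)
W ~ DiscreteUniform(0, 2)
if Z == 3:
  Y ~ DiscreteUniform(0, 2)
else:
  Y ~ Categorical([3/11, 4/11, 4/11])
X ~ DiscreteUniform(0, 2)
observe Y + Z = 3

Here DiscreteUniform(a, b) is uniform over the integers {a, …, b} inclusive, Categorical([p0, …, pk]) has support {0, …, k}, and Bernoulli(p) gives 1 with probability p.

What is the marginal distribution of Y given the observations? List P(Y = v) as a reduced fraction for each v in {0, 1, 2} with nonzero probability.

P(Y=0) = 11/35, P(Y=1) = 12/35, P(Y=2) = 12/35

Enumerate traces; 27 have nonzero weight after conditioning:
  (Z=1, W=0, Y=2, X=0) weight 1/99
  (Z=1, W=0, Y=2, X=1) weight 1/99
  (Z=1, W=0, Y=2, X=2) weight 1/99
  (Z=1, W=1, Y=2, X=0) weight 1/99
  (Z=1, W=1, Y=2, X=1) weight 1/99
  (Z=1, W=1, Y=2, X=2) weight 1/99
  (Z=1, W=2, Y=2, X=0) weight 1/99
  (Z=1, W=2, Y=2, X=1) weight 1/99
  (Z=2, W=0, Y=1, X=0) weight 1/99
  (Z=3, W=0, Y=0, X=0) weight 1/108
  … 17 more
Group by Y:
  weight(Y=0) = 1/12
  weight(Y=1) = 1/11
  weight(Y=2) = 1/11
Total weight = 1/12 + 1/11 + 1/11 = 35/132
P(Y=0 | obs) = 1/12 / 35/132 = 11/35
P(Y=1 | obs) = 1/11 / 35/132 = 12/35
P(Y=2 | obs) = 1/11 / 35/132 = 12/35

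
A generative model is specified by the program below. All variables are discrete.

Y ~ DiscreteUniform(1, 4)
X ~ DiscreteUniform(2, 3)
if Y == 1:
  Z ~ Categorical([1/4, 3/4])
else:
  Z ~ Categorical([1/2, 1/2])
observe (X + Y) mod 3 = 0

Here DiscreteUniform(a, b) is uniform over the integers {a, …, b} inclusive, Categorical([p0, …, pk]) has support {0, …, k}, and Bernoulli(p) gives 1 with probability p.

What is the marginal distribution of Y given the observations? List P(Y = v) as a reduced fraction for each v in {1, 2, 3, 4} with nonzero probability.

P(Y=1) = 1/3, P(Y=3) = 1/3, P(Y=4) = 1/3

Enumerate traces; 6 have nonzero weight after conditioning:
  (Y=1, X=2, Z=0) weight 1/32
  (Y=1, X=2, Z=1) weight 3/32
  (Y=3, X=3, Z=0) weight 1/16
  (Y=3, X=3, Z=1) weight 1/16
  (Y=4, X=2, Z=0) weight 1/16
  (Y=4, X=2, Z=1) weight 1/16
Group by Y:
  weight(Y=1) = 1/8
  weight(Y=3) = 1/8
  weight(Y=4) = 1/8
Total weight = 1/8 + 1/8 + 1/8 = 3/8
P(Y=1 | obs) = 1/8 / 3/8 = 1/3
P(Y=3 | obs) = 1/8 / 3/8 = 1/3
P(Y=4 | obs) = 1/8 / 3/8 = 1/3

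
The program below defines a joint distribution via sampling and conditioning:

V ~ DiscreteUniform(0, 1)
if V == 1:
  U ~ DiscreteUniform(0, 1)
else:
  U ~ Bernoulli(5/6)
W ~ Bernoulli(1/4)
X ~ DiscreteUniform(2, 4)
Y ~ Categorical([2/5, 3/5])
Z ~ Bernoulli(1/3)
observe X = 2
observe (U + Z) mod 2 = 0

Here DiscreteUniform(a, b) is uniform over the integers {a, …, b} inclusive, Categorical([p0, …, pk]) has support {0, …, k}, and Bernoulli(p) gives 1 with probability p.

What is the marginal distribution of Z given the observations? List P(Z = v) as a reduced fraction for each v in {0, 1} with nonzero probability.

P(Z=0) = 1/2, P(Z=1) = 1/2

Enumerate traces; 16 have nonzero weight after conditioning:
  (V=0, U=0, W=0, X=2, Y=0, Z=0) weight 1/180
  (V=0, U=0, W=0, X=2, Y=1, Z=0) weight 1/120
  (V=0, U=0, W=1, X=2, Y=0, Z=0) weight 1/540
  (V=0, U=0, W=1, X=2, Y=1, Z=0) weight 1/360
  (V=0, U=1, W=0, X=2, Y=0, Z=1) weight 1/72
  (V=0, U=1, W=0, X=2, Y=1, Z=1) weight 1/48
  (V=0, U=1, W=1, X=2, Y=0, Z=1) weight 1/216
  (V=0, U=1, W=1, X=2, Y=1, Z=1) weight 1/144
  … 8 more
Group by Z:
  weight(Z=0) = 2/27
  weight(Z=1) = 2/27
Total weight = 2/27 + 2/27 = 4/27
P(Z=0 | obs) = 2/27 / 4/27 = 1/2
P(Z=1 | obs) = 2/27 / 4/27 = 1/2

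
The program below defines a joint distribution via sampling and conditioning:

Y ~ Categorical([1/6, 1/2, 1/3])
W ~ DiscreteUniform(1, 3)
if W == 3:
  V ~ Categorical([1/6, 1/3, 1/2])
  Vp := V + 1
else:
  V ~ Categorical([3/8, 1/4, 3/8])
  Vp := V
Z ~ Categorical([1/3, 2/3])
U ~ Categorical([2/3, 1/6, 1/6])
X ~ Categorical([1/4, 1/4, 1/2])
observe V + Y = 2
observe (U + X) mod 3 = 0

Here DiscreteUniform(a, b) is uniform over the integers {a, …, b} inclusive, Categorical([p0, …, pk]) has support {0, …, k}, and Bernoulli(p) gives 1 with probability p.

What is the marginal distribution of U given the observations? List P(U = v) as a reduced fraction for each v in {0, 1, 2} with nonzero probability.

P(U=0) = 4/7, P(U=1) = 2/7, P(U=2) = 1/7

Enumerate traces; 54 have nonzero weight after conditioning:
  (Y=0, W=1, V=2, Z=0, U=0, X=0) weight 1/864
  (Y=0, W=1, V=2, Z=0, U=1, X=2) weight 1/1728
  (Y=0, W=1, V=2, Z=0, U=2, X=1) weight 1/3456
  (Y=0, W=1, V=2, Z=1, U=0, X=0) weight 1/432
  (Y=0, W=1, V=2, Z=1, U=1, X=2) weight 1/864
  (Y=0, W=1, V=2, Z=1, U=2, X=1) weight 1/1728
  (Y=0, W=2, V=2, Z=0, U=0, X=0) weight 1/864
  (Y=0, W=2, V=2, Z=0, U=1, X=2) weight 1/1728
  … 46 more
Group by U:
  weight(U=0) = 67/1296
  weight(U=1) = 67/2592
  weight(U=2) = 67/5184
Total weight = 67/1296 + 67/2592 + 67/5184 = 469/5184
P(U=0 | obs) = 67/1296 / 469/5184 = 4/7
P(U=1 | obs) = 67/2592 / 469/5184 = 2/7
P(U=2 | obs) = 67/5184 / 469/5184 = 1/7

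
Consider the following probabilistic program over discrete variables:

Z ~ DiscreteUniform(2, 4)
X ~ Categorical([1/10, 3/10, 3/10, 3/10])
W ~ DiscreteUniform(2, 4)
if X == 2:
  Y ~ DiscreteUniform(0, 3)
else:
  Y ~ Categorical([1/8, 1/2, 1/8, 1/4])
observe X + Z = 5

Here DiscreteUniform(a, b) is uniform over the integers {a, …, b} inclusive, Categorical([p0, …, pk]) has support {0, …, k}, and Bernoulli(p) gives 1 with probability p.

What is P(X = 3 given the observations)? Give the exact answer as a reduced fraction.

P(X = 3 | obs) = 1/3

Enumerate traces; 36 have nonzero weight after conditioning:
  (Z=2, X=3, W=2, Y=0) weight 1/240
  (Z=2, X=3, W=2, Y=1) weight 1/60
  (Z=2, X=3, W=2, Y=2) weight 1/240
  (Z=2, X=3, W=2, Y=3) weight 1/120
  (Z=2, X=3, W=3, Y=0) weight 1/240
  (Z=2, X=3, W=3, Y=1) weight 1/60
  (Z=2, X=3, W=3, Y=2) weight 1/240
  (Z=2, X=3, W=3, Y=3) weight 1/120
  (Z=3, X=2, W=2, Y=0) weight 1/120
  (Z=4, X=1, W=2, Y=0) weight 1/240
  … 26 more
Group by X:
  weight(X=1) = 1/10
  weight(X=2) = 1/10
  weight(X=3) = 1/10
Total weight = 1/10 + 1/10 + 1/10 = 3/10
P(X=1 | obs) = 1/10 / 3/10 = 1/3
P(X=2 | obs) = 1/10 / 3/10 = 1/3
P(X=3 | obs) = 1/10 / 3/10 = 1/3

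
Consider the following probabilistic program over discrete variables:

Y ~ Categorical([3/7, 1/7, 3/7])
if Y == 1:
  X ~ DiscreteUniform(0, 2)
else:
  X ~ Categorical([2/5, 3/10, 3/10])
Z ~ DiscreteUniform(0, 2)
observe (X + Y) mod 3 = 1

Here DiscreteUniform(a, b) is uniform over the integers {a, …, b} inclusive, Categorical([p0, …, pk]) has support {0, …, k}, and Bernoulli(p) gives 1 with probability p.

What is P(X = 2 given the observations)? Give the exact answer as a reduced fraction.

P(X = 2 | obs) = 27/64

Enumerate traces; 9 have nonzero weight after conditioning:
  (Y=0, X=1, Z=0) weight 3/70
  (Y=0, X=1, Z=1) weight 3/70
  (Y=0, X=1, Z=2) weight 3/70
  (Y=1, X=0, Z=0) weight 1/63
  (Y=1, X=0, Z=1) weight 1/63
  (Y=1, X=0, Z=2) weight 1/63
  (Y=2, X=2, Z=0) weight 3/70
  (Y=2, X=2, Z=1) weight 3/70
  … 1 more
Group by X:
  weight(X=0) = 1/21
  weight(X=1) = 9/70
  weight(X=2) = 9/70
Total weight = 1/21 + 9/70 + 9/70 = 32/105
P(X=0 | obs) = 1/21 / 32/105 = 5/32
P(X=1 | obs) = 9/70 / 32/105 = 27/64
P(X=2 | obs) = 9/70 / 32/105 = 27/64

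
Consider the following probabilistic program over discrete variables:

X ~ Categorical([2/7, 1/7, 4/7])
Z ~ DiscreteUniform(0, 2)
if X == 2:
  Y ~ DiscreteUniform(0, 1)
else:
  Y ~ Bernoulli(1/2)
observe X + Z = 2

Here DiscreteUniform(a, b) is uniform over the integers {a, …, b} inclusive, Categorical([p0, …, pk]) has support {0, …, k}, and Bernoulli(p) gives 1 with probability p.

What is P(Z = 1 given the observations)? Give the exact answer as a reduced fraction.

P(Z = 1 | obs) = 1/7

Enumerate traces; 6 have nonzero weight after conditioning:
  (X=0, Z=2, Y=0) weight 1/21
  (X=0, Z=2, Y=1) weight 1/21
  (X=1, Z=1, Y=0) weight 1/42
  (X=1, Z=1, Y=1) weight 1/42
  (X=2, Z=0, Y=0) weight 2/21
  (X=2, Z=0, Y=1) weight 2/21
Group by Z:
  weight(Z=0) = 4/21
  weight(Z=1) = 1/21
  weight(Z=2) = 2/21
Total weight = 4/21 + 1/21 + 2/21 = 1/3
P(Z=0 | obs) = 4/21 / 1/3 = 4/7
P(Z=1 | obs) = 1/21 / 1/3 = 1/7
P(Z=2 | obs) = 2/21 / 1/3 = 2/7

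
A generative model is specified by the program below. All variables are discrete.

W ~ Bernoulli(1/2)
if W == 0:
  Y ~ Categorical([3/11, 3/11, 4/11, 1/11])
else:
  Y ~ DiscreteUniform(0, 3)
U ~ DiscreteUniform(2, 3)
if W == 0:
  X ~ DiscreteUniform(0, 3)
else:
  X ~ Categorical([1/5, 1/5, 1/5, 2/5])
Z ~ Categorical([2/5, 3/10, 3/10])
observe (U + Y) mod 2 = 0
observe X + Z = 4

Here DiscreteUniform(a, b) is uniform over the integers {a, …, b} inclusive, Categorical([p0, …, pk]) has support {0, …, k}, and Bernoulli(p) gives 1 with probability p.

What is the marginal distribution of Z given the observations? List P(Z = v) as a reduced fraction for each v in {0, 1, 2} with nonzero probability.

P(Z=1) = 13/22, P(Z=2) = 9/22

Enumerate traces; 16 have nonzero weight after conditioning:
  (W=0, Y=0, U=2, X=2, Z=2) weight 9/1760
  (W=0, Y=0, U=2, X=3, Z=1) weight 9/1760
  (W=0, Y=1, U=3, X=2, Z=2) weight 9/1760
  (W=0, Y=1, U=3, X=3, Z=1) weight 9/1760
  (W=0, Y=2, U=2, X=2, Z=2) weight 3/440
  (W=0, Y=2, U=2, X=3, Z=1) weight 3/440
  (W=0, Y=3, U=3, X=2, Z=2) weight 3/1760
  (W=0, Y=3, U=3, X=3, Z=1) weight 3/1760
  … 8 more
Group by Z:
  weight(Z=1) = 39/800
  weight(Z=2) = 27/800
Total weight = 39/800 + 27/800 = 33/400
P(Z=1 | obs) = 39/800 / 33/400 = 13/22
P(Z=2 | obs) = 27/800 / 33/400 = 9/22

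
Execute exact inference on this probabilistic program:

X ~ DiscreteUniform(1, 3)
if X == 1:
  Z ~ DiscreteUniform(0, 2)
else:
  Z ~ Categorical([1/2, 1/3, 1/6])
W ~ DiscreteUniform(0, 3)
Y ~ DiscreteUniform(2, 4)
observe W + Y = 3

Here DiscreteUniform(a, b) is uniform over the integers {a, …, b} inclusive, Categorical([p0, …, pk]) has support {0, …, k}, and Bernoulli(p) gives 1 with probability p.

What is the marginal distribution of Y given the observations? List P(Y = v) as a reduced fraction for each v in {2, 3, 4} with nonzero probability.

P(Y=2) = 1/2, P(Y=3) = 1/2

Enumerate traces; 18 have nonzero weight after conditioning:
  (X=1, Z=0, W=0, Y=3) weight 1/108
  (X=1, Z=0, W=1, Y=2) weight 1/108
  (X=1, Z=1, W=0, Y=3) weight 1/108
  (X=1, Z=1, W=1, Y=2) weight 1/108
  (X=1, Z=2, W=0, Y=3) weight 1/108
  (X=1, Z=2, W=1, Y=2) weight 1/108
  (X=2, Z=0, W=0, Y=3) weight 1/72
  (X=2, Z=0, W=1, Y=2) weight 1/72
  … 10 more
Group by Y:
  weight(Y=2) = 1/12
  weight(Y=3) = 1/12
Total weight = 1/12 + 1/12 = 1/6
P(Y=2 | obs) = 1/12 / 1/6 = 1/2
P(Y=3 | obs) = 1/12 / 1/6 = 1/2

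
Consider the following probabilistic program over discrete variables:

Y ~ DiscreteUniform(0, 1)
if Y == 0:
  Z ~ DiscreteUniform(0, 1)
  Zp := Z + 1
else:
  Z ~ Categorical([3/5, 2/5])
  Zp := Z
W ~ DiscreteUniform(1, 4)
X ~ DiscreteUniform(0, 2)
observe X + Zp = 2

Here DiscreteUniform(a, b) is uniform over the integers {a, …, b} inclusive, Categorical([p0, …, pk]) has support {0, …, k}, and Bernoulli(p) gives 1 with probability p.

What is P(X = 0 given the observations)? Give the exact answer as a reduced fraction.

Enumerate traces; 16 have nonzero weight after conditioning:
  (Y=0, Z=0, W=1, X=1) weight 1/48
  (Y=0, Z=0, W=2, X=1) weight 1/48
  (Y=0, Z=0, W=3, X=1) weight 1/48
  (Y=0, Z=0, W=4, X=1) weight 1/48
  (Y=0, Z=1, W=1, X=0) weight 1/48
  (Y=0, Z=1, W=2, X=0) weight 1/48
  (Y=0, Z=1, W=3, X=0) weight 1/48
  (Y=0, Z=1, W=4, X=0) weight 1/48
  (Y=1, Z=0, W=1, X=2) weight 1/40
  … 7 more
Group by X:
  weight(X=0) = 1/12
  weight(X=1) = 3/20
  weight(X=2) = 1/10
Total weight = 1/12 + 3/20 + 1/10 = 1/3
P(X=0 | obs) = 1/12 / 1/3 = 1/4
P(X=1 | obs) = 3/20 / 1/3 = 9/20
P(X=2 | obs) = 1/10 / 1/3 = 3/10

P(X = 0 | obs) = 1/4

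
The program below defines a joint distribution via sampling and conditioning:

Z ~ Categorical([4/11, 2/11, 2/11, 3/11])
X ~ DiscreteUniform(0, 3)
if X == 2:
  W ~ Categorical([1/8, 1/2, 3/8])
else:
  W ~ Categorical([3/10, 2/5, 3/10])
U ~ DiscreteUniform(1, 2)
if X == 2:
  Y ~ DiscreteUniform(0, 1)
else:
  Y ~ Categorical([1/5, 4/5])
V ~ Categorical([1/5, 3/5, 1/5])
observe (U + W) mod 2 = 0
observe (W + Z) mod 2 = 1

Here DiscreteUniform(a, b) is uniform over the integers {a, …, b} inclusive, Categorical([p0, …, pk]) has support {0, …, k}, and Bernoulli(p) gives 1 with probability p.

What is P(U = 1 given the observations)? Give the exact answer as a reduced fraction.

P(U = 1 | obs) = 102/217

Enumerate traces; 144 have nonzero weight after conditioning:
  (Z=0, X=0, W=1, U=1, Y=0, V=0) weight 1/1375
  (Z=0, X=0, W=1, U=1, Y=0, V=1) weight 3/1375
  (Z=0, X=0, W=1, U=1, Y=0, V=2) weight 1/1375
  (Z=0, X=0, W=1, U=1, Y=1, V=0) weight 4/1375
  (Z=0, X=0, W=1, U=1, Y=1, V=1) weight 12/1375
  (Z=0, X=0, W=1, U=1, Y=1, V=2) weight 4/1375
  (Z=0, X=1, W=1, U=1, Y=0, V=0) weight 1/1375
  (Z=0, X=1, W=1, U=1, Y=0, V=1) weight 3/1375
  (Z=1, X=0, W=0, U=2, Y=0, V=0) weight 3/11000
  … 135 more
Group by U:
  weight(U=1) = 51/440
  weight(U=2) = 23/176
Total weight = 51/440 + 23/176 = 217/880
P(U=1 | obs) = 51/440 / 217/880 = 102/217
P(U=2 | obs) = 23/176 / 217/880 = 115/217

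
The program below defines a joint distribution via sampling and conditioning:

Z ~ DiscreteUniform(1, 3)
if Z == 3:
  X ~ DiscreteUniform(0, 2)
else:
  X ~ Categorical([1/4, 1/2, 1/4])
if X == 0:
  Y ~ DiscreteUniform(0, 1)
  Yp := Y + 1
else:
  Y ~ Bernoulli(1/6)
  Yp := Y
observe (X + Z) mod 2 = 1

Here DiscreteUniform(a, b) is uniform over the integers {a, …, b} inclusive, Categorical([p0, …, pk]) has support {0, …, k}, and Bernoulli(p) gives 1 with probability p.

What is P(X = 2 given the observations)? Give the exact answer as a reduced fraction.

P(X = 2 | obs) = 7/20

Enumerate traces; 10 have nonzero weight after conditioning:
  (Z=1, X=0, Y=0) weight 1/24
  (Z=1, X=0, Y=1) weight 1/24
  (Z=1, X=2, Y=0) weight 5/72
  (Z=1, X=2, Y=1) weight 1/72
  (Z=2, X=1, Y=0) weight 5/36
  (Z=2, X=1, Y=1) weight 1/36
  (Z=3, X=0, Y=0) weight 1/18
  (Z=3, X=0, Y=1) weight 1/18
  … 2 more
Group by X:
  weight(X=0) = 7/36
  weight(X=1) = 1/6
  weight(X=2) = 7/36
Total weight = 7/36 + 1/6 + 7/36 = 5/9
P(X=0 | obs) = 7/36 / 5/9 = 7/20
P(X=1 | obs) = 1/6 / 5/9 = 3/10
P(X=2 | obs) = 7/36 / 5/9 = 7/20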